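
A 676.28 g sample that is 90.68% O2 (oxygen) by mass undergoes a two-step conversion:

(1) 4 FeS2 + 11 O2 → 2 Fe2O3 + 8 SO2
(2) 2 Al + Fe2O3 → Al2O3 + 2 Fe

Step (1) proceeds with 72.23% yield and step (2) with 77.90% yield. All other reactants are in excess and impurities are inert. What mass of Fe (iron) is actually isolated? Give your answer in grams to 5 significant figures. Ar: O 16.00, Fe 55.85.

218.99 g

Pure O2 = 676.28 × 0.9068 = 613.251 g.
M(O2) = 2(16.00) = 32.00 g/mol.
M(Fe) = 55.85 g/mol.
n(O2) = 613.251 / 32.00 = 19.1641 mol.
Step 1 (O2:Fe2O3 = 11:2): theoretical n(Fe2O3) = 3.48438 mol; at 72.23% yield, n(Fe2O3) = 2.51677 mol.
Step 2 (Fe2O3:Fe = 1:2): theoretical n(Fe) = 5.03353 mol, so theoretical mass = 5.03353 × 55.85 = 281.123 g.
At 77.90% yield, actual mass of Fe = 281.123 × 0.7790 = 218.995 g.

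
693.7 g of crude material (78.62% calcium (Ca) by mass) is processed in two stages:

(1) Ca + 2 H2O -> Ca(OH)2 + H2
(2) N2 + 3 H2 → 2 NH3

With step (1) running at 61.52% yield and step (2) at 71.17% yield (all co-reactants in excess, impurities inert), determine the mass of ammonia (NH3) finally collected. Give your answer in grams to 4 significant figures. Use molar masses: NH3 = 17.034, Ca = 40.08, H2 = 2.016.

Pure Ca = 693.7 × 0.7862 = 545.39 g.
n(Ca) = 545.39 / 40.08 = 13.607 mol.
Step 1 (Ca:H2 = 1:1): theoretical n(H2) = 13.607 mol; at 61.52% yield, n(H2) = 8.3713 mol.
Step 2 (H2:NH3 = 3:2): theoretical n(NH3) = 5.5809 mol, so theoretical mass = 5.5809 × 17.034 = 95.065 g.
At 71.17% yield, actual mass of NH3 = 95.065 × 0.7117 = 67.657 g.

67.66 g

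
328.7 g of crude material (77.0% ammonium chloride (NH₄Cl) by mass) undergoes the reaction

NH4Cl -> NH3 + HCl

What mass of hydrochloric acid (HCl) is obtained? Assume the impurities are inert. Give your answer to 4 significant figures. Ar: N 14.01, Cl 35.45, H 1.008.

172.5 g

Mass of pure NH4Cl = 328.7 g × 0.770 = 253.10 g.
M(NH4Cl) = 14.01 + 4(1.008) + 35.45 = 53.492 g/mol.
M(HCl) = 1.008 + 35.45 = 36.458 g/mol.
n(NH4Cl) = 253.10 g / 53.492 g/mol = 4.7315 mol.
From the equation the NH4Cl:HCl mole ratio is 1:1, so n(HCl) = 4.7315 × 1/1 = 4.7315 mol.
Mass of HCl = 4.7315 mol × 36.458 g/mol = 172.50 g.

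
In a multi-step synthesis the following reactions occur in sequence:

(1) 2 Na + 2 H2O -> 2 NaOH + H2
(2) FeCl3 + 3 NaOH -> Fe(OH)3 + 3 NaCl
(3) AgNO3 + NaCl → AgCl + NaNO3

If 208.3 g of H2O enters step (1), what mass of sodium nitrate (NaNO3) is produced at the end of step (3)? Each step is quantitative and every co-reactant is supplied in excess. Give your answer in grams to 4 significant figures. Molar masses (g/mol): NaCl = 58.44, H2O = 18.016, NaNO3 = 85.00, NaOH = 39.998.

n(H2O) = 208.3 / 18.016 = 11.562 mol.
Reaction (1): H2O→NaOH ratio 2:2 ⇒ n(NaOH) = 11.562 mol.
Reaction (2): NaOH→NaCl ratio 3:3 ⇒ n(NaCl) = 11.562 mol.
Reaction (3): NaCl→NaNO3 ratio 1:1 ⇒ n(NaNO3) = 11.562 mol.
Mass of NaNO3 = 11.562 × 85.00 = 982.77 g.

982.8 g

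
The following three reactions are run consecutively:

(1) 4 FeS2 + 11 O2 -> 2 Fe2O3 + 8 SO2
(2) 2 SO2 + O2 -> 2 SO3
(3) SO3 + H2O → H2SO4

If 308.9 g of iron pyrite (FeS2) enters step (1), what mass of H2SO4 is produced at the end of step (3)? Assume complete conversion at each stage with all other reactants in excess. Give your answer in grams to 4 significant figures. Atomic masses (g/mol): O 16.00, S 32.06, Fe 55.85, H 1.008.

505.1 g

M(FeS2) = 55.85 + 2(32.06) = 119.97 g/mol.
M(H2SO4) = 2(1.008) + 32.06 + 4(16.00) = 98.076 g/mol.
n(FeS2) = 308.9 / 119.97 = 2.5748 mol.
Reaction (1): FeS2→SO2 ratio 4:8 ⇒ n(SO2) = 5.1496 mol.
Reaction (2): SO2→SO3 ratio 2:2 ⇒ n(SO3) = 5.1496 mol.
Reaction (3): SO3→H2SO4 ratio 1:1 ⇒ n(H2SO4) = 5.1496 mol.
Mass of H2SO4 = 5.1496 × 98.076 = 505.05 g.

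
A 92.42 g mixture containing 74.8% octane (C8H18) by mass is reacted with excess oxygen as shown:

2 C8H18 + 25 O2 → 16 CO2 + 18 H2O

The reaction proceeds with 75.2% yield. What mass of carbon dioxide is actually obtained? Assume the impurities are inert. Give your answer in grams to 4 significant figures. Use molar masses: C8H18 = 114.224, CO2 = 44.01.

Pure C8H18 available = 92.42 g × 0.748 = 69.130 g.
n(C8H18) = 69.130 g / 114.224 g/mol = 0.60522 mol.
From the equation the C8H18:CO2 mole ratio is 2:16, so n(CO2) = 0.60522 × 16/2 = 4.8417 mol.
Mass of CO2 = 4.8417 mol × 44.01 g/mol = 213.08 g.
Actual mass collected = 213.08 g × 0.752 = 160.24 g.

160.2 g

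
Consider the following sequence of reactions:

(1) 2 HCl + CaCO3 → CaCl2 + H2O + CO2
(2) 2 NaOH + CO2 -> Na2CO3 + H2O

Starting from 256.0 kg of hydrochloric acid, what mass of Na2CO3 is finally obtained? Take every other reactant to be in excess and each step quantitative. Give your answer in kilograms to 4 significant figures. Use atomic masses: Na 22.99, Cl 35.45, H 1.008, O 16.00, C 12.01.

372.1 kg

M(HCl) = 1.008 + 35.45 = 36.458 g/mol.
M(Na2CO3) = 2(22.99) + 12.01 + 3(16.00) = 105.99 g/mol.
256.0 kg = 256000 g.
n(HCl) = 256000 / 36.458 = 7021.8 mol.
Step 1 gives a 2:1 ratio of HCl to CO2, so n(CO2) = 3510.9 mol.
In step 2 the CO2:Na2CO3 ratio is 1:1, so n(Na2CO3) = 3510.9 mol.
Mass of Na2CO3 = 3510.9 × 105.99 = 372120 g = 372.1 kg.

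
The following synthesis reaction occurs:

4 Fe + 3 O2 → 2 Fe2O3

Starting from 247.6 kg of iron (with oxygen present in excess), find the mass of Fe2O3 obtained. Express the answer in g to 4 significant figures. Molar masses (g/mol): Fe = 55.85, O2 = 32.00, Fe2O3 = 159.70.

Convert: 247.6 kg = 247600 g.
n(Fe) = 247600 g / 55.85 g/mol = 4433.3 mol.
From the equation the Fe:Fe2O3 mole ratio is 4:2, so n(Fe2O3) = 4433.3 × 2/4 = 2216.7 mol.
Mass of Fe2O3 = 2216.7 mol × 159.70 g/mol = 354000 g.

354000 g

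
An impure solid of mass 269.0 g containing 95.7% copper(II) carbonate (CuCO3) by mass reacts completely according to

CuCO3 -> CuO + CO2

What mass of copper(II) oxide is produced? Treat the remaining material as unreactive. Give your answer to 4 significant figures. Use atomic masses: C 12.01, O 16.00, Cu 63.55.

165.7 g

Mass of pure CuCO3 = 269.0 g × 0.957 = 257.43 g.
M(CuCO3) = 63.55 + 12.01 + 3(16.00) = 123.56 g/mol.
M(CuO) = 63.55 + 16.00 = 79.55 g/mol.
n(CuCO3) = 257.43 g / 123.56 g/mol = 2.0835 mol.
From the equation the CuCO3:CuO mole ratio is 1:1, so n(CuO) = 2.0835 × 1/1 = 2.0835 mol.
Mass of CuO = 2.0835 mol × 79.55 g/mol = 165.74 g.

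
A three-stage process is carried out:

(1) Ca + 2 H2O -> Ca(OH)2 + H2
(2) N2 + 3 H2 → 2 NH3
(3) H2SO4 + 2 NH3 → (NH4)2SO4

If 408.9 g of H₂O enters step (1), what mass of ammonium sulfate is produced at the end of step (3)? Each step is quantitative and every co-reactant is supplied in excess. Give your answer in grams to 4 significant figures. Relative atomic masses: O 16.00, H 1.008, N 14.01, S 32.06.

M(H2O) = 2(1.008) + 16.00 = 18.016 g/mol.
M((NH4)2SO4) = 2(14.01) + 8(1.008) + 32.06 + 4(16.00) = 132.144 g/mol.
n(H2O) = 408.9 / 18.016 = 22.696 mol.
Reaction (1): H2O→H2 ratio 2:1 ⇒ n(H2) = 11.348 mol.
Reaction (2): H2→NH3 ratio 3:2 ⇒ n(NH3) = 7.5655 mol.
Reaction (3): NH3→(NH4)2SO4 ratio 2:1 ⇒ n((NH4)2SO4) = 3.7827 mol.
Mass of (NH4)2SO4 = 3.7827 × 132.144 = 499.87 g.

499.9 g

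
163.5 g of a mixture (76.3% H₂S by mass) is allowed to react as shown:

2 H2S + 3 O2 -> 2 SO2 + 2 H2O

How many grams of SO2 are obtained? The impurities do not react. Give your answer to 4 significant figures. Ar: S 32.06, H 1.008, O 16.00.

Mass of pure H2S = 163.5 g × 0.763 = 124.75 g.
M(H2S) = 2(1.008) + 32.06 = 34.076 g/mol.
M(SO2) = 32.06 + 2(16.00) = 64.06 g/mol.
n(H2S) = 124.75 g / 34.076 g/mol = 3.6609 mol.
From the equation the H2S:SO2 mole ratio is 2:2, so n(SO2) = 3.6609 × 2/2 = 3.6609 mol.
Mass of SO2 = 3.6609 mol × 64.06 g/mol = 234.52 g.

234.5 g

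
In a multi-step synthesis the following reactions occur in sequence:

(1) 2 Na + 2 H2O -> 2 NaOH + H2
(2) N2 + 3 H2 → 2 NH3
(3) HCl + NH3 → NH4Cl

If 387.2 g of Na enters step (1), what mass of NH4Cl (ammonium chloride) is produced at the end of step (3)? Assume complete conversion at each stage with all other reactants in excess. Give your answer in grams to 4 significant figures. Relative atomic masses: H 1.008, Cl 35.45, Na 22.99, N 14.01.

300.3 g

M(Na) = 22.99 g/mol.
M(NH4Cl) = 14.01 + 4(1.008) + 35.45 = 53.492 g/mol.
n(Na) = 387.2 / 22.99 = 16.842 mol.
Reaction (1): Na→H2 ratio 2:1 ⇒ n(H2) = 8.4211 mol.
Reaction (2): H2→NH3 ratio 3:2 ⇒ n(NH3) = 5.6140 mol.
Reaction (3): NH3→NH4Cl ratio 1:1 ⇒ n(NH4Cl) = 5.6140 mol.
Mass of NH4Cl = 5.6140 × 53.492 = 300.31 g.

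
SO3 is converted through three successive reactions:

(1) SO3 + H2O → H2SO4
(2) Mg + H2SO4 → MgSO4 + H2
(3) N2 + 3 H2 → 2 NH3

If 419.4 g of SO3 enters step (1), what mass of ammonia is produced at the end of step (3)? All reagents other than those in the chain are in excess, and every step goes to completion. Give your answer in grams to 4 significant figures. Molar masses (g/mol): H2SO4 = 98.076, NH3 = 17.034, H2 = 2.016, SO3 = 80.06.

59.49 g

n(SO3) = 419.4 / 80.06 = 5.2386 mol.
Reaction (1): SO3→H2SO4 ratio 1:1 ⇒ n(H2SO4) = 5.2386 mol.
Reaction (2): H2SO4→H2 ratio 1:1 ⇒ n(H2) = 5.2386 mol.
Reaction (3): H2→NH3 ratio 3:2 ⇒ n(NH3) = 3.4924 mol.
Mass of NH3 = 3.4924 × 17.034 = 59.489 g.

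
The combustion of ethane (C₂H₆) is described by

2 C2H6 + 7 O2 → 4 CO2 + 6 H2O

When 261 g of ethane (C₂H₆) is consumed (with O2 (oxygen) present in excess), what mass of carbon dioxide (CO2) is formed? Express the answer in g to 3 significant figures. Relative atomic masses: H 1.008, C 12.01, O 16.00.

764 g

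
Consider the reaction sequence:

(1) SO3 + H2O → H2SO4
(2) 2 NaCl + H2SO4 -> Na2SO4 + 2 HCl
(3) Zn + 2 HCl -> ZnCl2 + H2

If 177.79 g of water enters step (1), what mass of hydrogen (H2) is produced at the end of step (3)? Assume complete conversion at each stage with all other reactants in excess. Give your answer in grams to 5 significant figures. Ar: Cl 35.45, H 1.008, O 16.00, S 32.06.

M(H2O) = 2(1.008) + 16.00 = 18.016 g/mol.
M(H2) = 2(1.008) = 2.016 g/mol.
n(H2O) = 177.79 / 18.016 = 9.86845 mol.
Reaction (1): H2O→H2SO4 ratio 1:1 ⇒ n(H2SO4) = 9.86845 mol.
Reaction (2): H2SO4→HCl ratio 1:2 ⇒ n(HCl) = 19.7369 mol.
Reaction (3): HCl→H2 ratio 2:1 ⇒ n(H2) = 9.86845 mol.
Mass of H2 = 9.86845 × 2.016 = 19.8948 g.

19.895 g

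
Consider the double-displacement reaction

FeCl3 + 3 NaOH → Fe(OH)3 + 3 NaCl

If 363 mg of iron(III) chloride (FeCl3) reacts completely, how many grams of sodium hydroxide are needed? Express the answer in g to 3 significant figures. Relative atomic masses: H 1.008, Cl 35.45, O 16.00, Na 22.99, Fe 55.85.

0.269 g

M(FeCl3) = 55.85 + 3(35.45) = 162.20 g/mol.
M(NaOH) = 22.99 + 16.00 + 1.008 = 39.998 g/mol.
Convert: 363 mg = 0.3630 g.
n(FeCl3) = 0.3630 g / 162.20 g/mol = 0.002238 mol.
From the equation the FeCl3:NaOH mole ratio is 1:3, so n(NaOH) = 0.002238 × 3/1 = 0.006714 mol.
Mass of NaOH = 0.006714 mol × 39.998 g/mol = 0.2685 g.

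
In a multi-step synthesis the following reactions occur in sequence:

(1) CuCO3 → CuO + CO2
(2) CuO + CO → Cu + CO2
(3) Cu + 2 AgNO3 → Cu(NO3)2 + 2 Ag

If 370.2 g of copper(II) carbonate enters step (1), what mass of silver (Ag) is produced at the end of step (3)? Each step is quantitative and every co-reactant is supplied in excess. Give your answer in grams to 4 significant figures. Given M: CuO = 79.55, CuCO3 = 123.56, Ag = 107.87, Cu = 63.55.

n(CuCO3) = 370.2 / 123.56 = 2.9961 mol.
Reaction (1): CuCO3→CuO ratio 1:1 ⇒ n(CuO) = 2.9961 mol.
Reaction (2): CuO→Cu ratio 1:1 ⇒ n(Cu) = 2.9961 mol.
Reaction (3): Cu→Ag ratio 1:2 ⇒ n(Ag) = 5.9922 mol.
Mass of Ag = 5.9922 × 107.87 = 646.38 g.

646.4 g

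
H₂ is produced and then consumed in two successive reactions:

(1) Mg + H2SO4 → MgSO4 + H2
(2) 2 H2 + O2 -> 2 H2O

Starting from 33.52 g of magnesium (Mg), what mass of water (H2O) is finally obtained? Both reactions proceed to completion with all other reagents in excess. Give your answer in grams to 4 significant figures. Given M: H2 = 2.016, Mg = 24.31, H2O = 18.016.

24.84 g

n(Mg) = 33.520 / 24.31 = 1.3789 mol.
Step 1 gives a 1:1 ratio of Mg to H2, so n(H2) = 1.3789 mol.
In step 2 the H2:H2O ratio is 2:2, so n(H2O) = 1.3789 mol.
Mass of H2O = 1.3789 × 18.016 = 24.841 g.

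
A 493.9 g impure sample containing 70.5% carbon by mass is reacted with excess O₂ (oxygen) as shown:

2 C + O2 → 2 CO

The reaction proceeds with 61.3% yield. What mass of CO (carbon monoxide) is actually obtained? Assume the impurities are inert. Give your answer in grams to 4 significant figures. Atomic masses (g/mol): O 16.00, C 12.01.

Pure C available = 493.9 g × 0.705 = 348.20 g.
M(C) = 12.01 g/mol.
M(CO) = 12.01 + 16.00 = 28.01 g/mol.
n(C) = 348.20 g / 12.01 g/mol = 28.992 mol.
From the equation the C:CO mole ratio is 2:2, so n(CO) = 28.992 × 2/2 = 28.992 mol.
Mass of CO = 28.992 mol × 28.01 g/mol = 812.08 g.
Actual mass collected = 812.08 g × 0.613 = 497.80 g.

497.8 g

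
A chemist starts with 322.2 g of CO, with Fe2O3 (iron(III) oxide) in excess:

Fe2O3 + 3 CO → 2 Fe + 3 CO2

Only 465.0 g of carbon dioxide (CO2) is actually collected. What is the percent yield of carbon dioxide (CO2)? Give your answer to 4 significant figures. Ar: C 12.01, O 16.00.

91.85 %

M(CO) = 12.01 + 16.00 = 28.01 g/mol.
M(CO2) = 12.01 + 2(16.00) = 44.01 g/mol.
n(CO) = 322.20 g / 28.01 g/mol = 11.503 mol.
From the equation the CO:CO2 mole ratio is 3:3, so n(CO2) = 11.503 × 3/3 = 11.503 mol.
Mass of CO2 = 11.503 mol × 44.01 g/mol = 506.25 g.
This is the theoretical yield. Percent yield = 465.0 g / 506.25 g × 100% = 91.852%.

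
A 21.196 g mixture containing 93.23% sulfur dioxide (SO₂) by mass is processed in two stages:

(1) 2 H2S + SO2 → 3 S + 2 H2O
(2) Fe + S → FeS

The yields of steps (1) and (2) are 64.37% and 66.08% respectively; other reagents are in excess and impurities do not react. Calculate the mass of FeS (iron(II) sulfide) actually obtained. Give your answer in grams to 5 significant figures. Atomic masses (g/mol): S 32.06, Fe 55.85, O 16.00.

34.605 g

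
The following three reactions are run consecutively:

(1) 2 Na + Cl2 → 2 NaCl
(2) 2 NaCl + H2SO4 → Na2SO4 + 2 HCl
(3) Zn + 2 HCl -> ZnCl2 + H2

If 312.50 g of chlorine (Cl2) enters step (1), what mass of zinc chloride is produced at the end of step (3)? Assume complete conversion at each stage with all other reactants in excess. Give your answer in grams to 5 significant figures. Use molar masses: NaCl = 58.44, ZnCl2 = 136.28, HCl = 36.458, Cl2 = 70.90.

600.67 g

n(Cl2) = 312.50 / 70.90 = 4.40762 mol.
Reaction (1): Cl2→NaCl ratio 1:2 ⇒ n(NaCl) = 8.81523 mol.
Reaction (2): NaCl→HCl ratio 2:2 ⇒ n(HCl) = 8.81523 mol.
Reaction (3): HCl→ZnCl2 ratio 2:1 ⇒ n(ZnCl2) = 4.40762 mol.
Mass of ZnCl2 = 4.40762 × 136.28 = 600.670 g.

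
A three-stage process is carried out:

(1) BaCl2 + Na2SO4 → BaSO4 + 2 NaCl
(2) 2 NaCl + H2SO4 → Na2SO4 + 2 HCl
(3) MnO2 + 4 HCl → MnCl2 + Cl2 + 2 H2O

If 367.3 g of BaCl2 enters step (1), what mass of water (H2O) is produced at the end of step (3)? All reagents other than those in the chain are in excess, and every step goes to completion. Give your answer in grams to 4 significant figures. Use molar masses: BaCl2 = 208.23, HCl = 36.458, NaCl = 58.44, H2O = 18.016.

31.78 g

n(BaCl2) = 367.3 / 208.23 = 1.7639 mol.
Reaction (1): BaCl2→NaCl ratio 1:2 ⇒ n(NaCl) = 3.5278 mol.
Reaction (2): NaCl→HCl ratio 2:2 ⇒ n(HCl) = 3.5278 mol.
Reaction (3): HCl→H2O ratio 4:2 ⇒ n(H2O) = 1.7639 mol.
Mass of H2O = 1.7639 × 18.016 = 31.779 g.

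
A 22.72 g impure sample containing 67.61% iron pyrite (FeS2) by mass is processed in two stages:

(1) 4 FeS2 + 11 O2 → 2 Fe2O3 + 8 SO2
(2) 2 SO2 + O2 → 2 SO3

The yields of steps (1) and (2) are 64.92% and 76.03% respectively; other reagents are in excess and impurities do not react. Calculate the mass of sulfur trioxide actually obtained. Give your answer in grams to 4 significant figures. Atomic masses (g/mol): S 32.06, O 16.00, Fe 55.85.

10.12 g

Pure FeS2 = 22.72 × 0.6761 = 15.361 g.
M(FeS2) = 55.85 + 2(32.06) = 119.97 g/mol.
M(SO3) = 32.06 + 3(16.00) = 80.06 g/mol.
n(FeS2) = 15.361 / 119.97 = 0.12804 mol.
Step 1 (FeS2:SO2 = 4:8): theoretical n(SO2) = 0.25608 mol; at 64.92% yield, n(SO2) = 0.16625 mol.
Step 2 (SO2:SO3 = 2:2): theoretical n(SO3) = 0.16625 mol, so theoretical mass = 0.16625 × 80.06 = 13.310 g.
At 76.03% yield, actual mass of SO3 = 13.310 × 0.7603 = 10.119 g.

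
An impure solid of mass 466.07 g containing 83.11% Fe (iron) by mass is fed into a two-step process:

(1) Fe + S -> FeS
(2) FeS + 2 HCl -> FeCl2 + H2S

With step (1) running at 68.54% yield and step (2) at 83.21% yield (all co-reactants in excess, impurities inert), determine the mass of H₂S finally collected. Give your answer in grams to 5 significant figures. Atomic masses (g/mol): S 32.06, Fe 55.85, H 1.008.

134.79 g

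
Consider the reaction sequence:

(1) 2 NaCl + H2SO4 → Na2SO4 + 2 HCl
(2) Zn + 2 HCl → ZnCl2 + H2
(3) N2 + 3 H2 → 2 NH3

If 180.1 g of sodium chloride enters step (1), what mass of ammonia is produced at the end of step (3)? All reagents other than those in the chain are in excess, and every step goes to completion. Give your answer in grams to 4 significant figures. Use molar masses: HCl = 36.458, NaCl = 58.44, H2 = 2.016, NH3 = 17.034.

n(NaCl) = 180.1 / 58.44 = 3.0818 mol.
Reaction (1): NaCl→HCl ratio 2:2 ⇒ n(HCl) = 3.0818 mol.
Reaction (2): HCl→H2 ratio 2:1 ⇒ n(H2) = 1.5409 mol.
Reaction (3): H2→NH3 ratio 3:2 ⇒ n(NH3) = 1.0273 mol.
Mass of NH3 = 1.0273 × 17.034 = 17.498 g.

17.50 g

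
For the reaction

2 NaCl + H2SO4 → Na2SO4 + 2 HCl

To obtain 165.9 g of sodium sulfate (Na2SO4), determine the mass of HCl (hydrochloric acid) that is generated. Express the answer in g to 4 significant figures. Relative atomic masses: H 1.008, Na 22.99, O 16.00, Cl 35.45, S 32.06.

85.16 g

M(Na2SO4) = 2(22.99) + 32.06 + 4(16.00) = 142.04 g/mol.
M(HCl) = 1.008 + 35.45 = 36.458 g/mol.
n(Na2SO4) = 165.90 g / 142.04 g/mol = 1.1680 mol.
From the equation the Na2SO4:HCl mole ratio is 1:2, so n(HCl) = 1.1680 × 2/1 = 2.3360 mol.
Mass of HCl = 2.3360 mol × 36.458 g/mol = 85.164 g.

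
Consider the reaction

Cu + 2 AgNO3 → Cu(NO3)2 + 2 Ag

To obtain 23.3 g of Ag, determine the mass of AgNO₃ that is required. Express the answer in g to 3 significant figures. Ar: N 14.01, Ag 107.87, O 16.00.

36.7 g

M(Ag) = 107.87 g/mol.
M(AgNO3) = 107.87 + 14.01 + 3(16.00) = 169.88 g/mol.
n(Ag) = 23.30 g / 107.87 g/mol = 0.2160 mol.
From the equation the Ag:AgNO3 mole ratio is 2:2, so n(AgNO3) = 0.2160 × 2/2 = 0.2160 mol.
Mass of AgNO3 = 0.2160 mol × 169.88 g/mol = 36.69 g.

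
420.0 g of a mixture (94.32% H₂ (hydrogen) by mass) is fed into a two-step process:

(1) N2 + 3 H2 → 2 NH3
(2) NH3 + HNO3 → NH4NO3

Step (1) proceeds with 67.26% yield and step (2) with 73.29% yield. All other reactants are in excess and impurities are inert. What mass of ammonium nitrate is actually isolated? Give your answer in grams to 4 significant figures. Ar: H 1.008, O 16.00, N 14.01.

Pure H2 = 420.0 × 0.9432 = 396.14 g.
M(H2) = 2(1.008) = 2.016 g/mol.
M(NH4NO3) = 2(14.01) + 4(1.008) + 3(16.00) = 80.052 g/mol.
n(H2) = 396.14 / 2.016 = 196.50 mol.
Step 1 (H2:NH3 = 3:2): theoretical n(NH3) = 131.00 mol; at 67.26% yield, n(NH3) = 88.111 mol.
Step 2 (NH3:NH4NO3 = 1:1): theoretical n(NH4NO3) = 88.111 mol, so theoretical mass = 88.111 × 80.052 = 7053.4 g.
At 73.29% yield, actual mass of NH4NO3 = 7053.4 × 0.7329 = 5169.5 g.

5169 g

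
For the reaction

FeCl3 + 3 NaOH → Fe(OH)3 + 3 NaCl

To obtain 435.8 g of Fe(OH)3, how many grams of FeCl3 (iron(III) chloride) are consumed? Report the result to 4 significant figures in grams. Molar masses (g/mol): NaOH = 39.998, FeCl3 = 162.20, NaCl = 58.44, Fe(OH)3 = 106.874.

661.4 g

n(Fe(OH)3) = 435.80 g / 106.874 g/mol = 4.0777 mol.
From the equation the Fe(OH)3:FeCl3 mole ratio is 1:1, so n(FeCl3) = 4.0777 × 1/1 = 4.0777 mol.
Mass of FeCl3 = 4.0777 mol × 162.20 g/mol = 661.40 g.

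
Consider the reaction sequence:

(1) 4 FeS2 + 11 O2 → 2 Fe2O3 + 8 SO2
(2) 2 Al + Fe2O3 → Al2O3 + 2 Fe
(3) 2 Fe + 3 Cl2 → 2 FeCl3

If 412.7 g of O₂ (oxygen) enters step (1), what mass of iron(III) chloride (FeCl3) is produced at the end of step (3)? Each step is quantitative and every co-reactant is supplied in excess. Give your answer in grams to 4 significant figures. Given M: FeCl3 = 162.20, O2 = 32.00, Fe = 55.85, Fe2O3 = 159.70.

n(O2) = 412.7 / 32.00 = 12.897 mol.
Reaction (1): O2→Fe2O3 ratio 11:2 ⇒ n(Fe2O3) = 2.3449 mol.
Reaction (2): Fe2O3→Fe ratio 1:2 ⇒ n(Fe) = 4.6898 mol.
Reaction (3): Fe→FeCl3 ratio 2:2 ⇒ n(FeCl3) = 4.6898 mol.
Mass of FeCl3 = 4.6898 × 162.20 = 760.68 g.

760.7 g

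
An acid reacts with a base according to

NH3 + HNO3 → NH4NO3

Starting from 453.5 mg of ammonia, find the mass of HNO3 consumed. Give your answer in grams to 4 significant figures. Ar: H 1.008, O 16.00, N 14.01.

M(NH3) = 14.01 + 3(1.008) = 17.034 g/mol.
M(HNO3) = 1.008 + 14.01 + 3(16.00) = 63.018 g/mol.
Convert: 453.5 mg = 0.45350 g.
n(NH3) = 0.45350 g / 17.034 g/mol = 0.026623 mol.
From the equation the NH3:HNO3 mole ratio is 1:1, so n(HNO3) = 0.026623 × 1/1 = 0.026623 mol.
Mass of HNO3 = 0.026623 mol × 63.018 g/mol = 1.6777 g.

1.678 g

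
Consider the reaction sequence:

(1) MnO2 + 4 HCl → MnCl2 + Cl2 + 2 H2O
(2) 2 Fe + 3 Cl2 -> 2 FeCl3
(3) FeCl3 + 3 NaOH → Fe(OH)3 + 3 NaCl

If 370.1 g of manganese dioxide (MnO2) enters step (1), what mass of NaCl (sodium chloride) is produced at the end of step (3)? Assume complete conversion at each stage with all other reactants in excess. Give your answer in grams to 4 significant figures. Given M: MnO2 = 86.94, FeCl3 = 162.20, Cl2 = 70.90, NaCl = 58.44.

n(MnO2) = 370.1 / 86.94 = 4.2570 mol.
Reaction (1): MnO2→Cl2 ratio 1:1 ⇒ n(Cl2) = 4.2570 mol.
Reaction (2): Cl2→FeCl3 ratio 3:2 ⇒ n(FeCl3) = 2.8380 mol.
Reaction (3): FeCl3→NaCl ratio 1:3 ⇒ n(NaCl) = 8.5139 mol.
Mass of NaCl = 8.5139 × 58.44 = 497.55 g.

497.6 g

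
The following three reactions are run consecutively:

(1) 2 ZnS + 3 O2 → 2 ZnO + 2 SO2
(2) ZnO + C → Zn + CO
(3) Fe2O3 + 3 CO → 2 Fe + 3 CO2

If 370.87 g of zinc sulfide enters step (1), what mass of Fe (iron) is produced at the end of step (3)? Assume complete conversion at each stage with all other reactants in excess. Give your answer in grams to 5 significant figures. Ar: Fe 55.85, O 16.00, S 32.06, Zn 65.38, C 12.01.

M(ZnS) = 65.38 + 32.06 = 97.44 g/mol.
M(Fe) = 55.85 g/mol.
n(ZnS) = 370.87 / 97.44 = 3.80614 mol.
Reaction (1): ZnS→ZnO ratio 2:2 ⇒ n(ZnO) = 3.80614 mol.
Reaction (2): ZnO→CO ratio 1:1 ⇒ n(CO) = 3.80614 mol.
Reaction (3): CO→Fe ratio 3:2 ⇒ n(Fe) = 2.53742 mol.
Mass of Fe = 2.53742 × 55.85 = 141.715 g.

141.72 g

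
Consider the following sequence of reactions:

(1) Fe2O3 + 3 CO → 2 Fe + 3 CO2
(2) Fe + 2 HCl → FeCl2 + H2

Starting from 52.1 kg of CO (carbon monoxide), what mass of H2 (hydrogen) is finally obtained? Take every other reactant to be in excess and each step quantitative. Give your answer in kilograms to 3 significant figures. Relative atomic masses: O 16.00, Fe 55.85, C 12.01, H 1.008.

2.50 kg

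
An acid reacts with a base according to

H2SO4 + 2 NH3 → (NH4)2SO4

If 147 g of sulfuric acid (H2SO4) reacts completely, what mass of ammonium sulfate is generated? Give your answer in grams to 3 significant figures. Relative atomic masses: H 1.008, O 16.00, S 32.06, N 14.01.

M(H2SO4) = 2(1.008) + 32.06 + 4(16.00) = 98.076 g/mol.
M((NH4)2SO4) = 2(14.01) + 8(1.008) + 32.06 + 4(16.00) = 132.144 g/mol.
n(H2SO4) = 147.0 g / 98.076 g/mol = 1.499 mol.
From the equation the H2SO4:(NH4)2SO4 mole ratio is 1:1, so n((NH4)2SO4) = 1.499 × 1/1 = 1.499 mol.
Mass of (NH4)2SO4 = 1.499 mol × 132.144 g/mol = 198.1 g.

198 g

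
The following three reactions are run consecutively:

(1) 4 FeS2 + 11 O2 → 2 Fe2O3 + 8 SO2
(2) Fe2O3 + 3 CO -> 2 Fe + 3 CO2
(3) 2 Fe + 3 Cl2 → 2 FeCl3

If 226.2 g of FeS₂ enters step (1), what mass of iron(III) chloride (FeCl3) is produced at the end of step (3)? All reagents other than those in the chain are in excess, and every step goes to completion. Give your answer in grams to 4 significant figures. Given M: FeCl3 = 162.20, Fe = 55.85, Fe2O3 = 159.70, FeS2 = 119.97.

n(FeS2) = 226.2 / 119.97 = 1.8855 mol.
Reaction (1): FeS2→Fe2O3 ratio 4:2 ⇒ n(Fe2O3) = 0.94274 mol.
Reaction (2): Fe2O3→Fe ratio 1:2 ⇒ n(Fe) = 1.8855 mol.
Reaction (3): Fe→FeCl3 ratio 2:2 ⇒ n(FeCl3) = 1.8855 mol.
Mass of FeCl3 = 1.8855 × 162.20 = 305.82 g.

305.8 g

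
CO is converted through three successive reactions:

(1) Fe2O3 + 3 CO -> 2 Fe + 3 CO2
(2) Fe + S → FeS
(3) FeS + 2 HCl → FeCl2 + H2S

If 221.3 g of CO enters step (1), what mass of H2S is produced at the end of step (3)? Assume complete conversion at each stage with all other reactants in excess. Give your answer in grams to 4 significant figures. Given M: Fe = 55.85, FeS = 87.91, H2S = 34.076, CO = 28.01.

179.5 g

n(CO) = 221.3 / 28.01 = 7.9007 mol.
Reaction (1): CO→Fe ratio 3:2 ⇒ n(Fe) = 5.2672 mol.
Reaction (2): Fe→FeS ratio 1:1 ⇒ n(FeS) = 5.2672 mol.
Reaction (3): FeS→H2S ratio 1:1 ⇒ n(H2S) = 5.2672 mol.
Mass of H2S = 5.2672 × 34.076 = 179.48 g.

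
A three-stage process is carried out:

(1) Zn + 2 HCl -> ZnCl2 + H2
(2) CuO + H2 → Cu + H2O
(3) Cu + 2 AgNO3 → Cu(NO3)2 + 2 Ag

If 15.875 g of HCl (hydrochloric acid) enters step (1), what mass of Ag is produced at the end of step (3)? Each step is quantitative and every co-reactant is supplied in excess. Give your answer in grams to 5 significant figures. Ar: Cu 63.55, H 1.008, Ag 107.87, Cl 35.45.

46.970 g

M(HCl) = 1.008 + 35.45 = 36.458 g/mol.
M(Ag) = 107.87 g/mol.
n(HCl) = 15.875 / 36.458 = 0.435433 mol.
Reaction (1): HCl→H2 ratio 2:1 ⇒ n(H2) = 0.217716 mol.
Reaction (2): H2→Cu ratio 1:1 ⇒ n(Cu) = 0.217716 mol.
Reaction (3): Cu→Ag ratio 1:2 ⇒ n(Ag) = 0.435433 mol.
Mass of Ag = 0.435433 × 107.87 = 46.9701 g.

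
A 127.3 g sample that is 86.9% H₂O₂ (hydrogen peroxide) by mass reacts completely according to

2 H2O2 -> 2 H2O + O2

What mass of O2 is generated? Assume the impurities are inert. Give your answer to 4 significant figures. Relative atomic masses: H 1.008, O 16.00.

Mass of pure H2O2 = 127.3 g × 0.869 = 110.62 g.
M(H2O2) = 2(1.008) + 2(16.00) = 34.016 g/mol.
M(O2) = 2(16.00) = 32.00 g/mol.
n(H2O2) = 110.62 g / 34.016 g/mol = 3.2521 mol.
From the equation the H2O2:O2 mole ratio is 2:1, so n(O2) = 3.2521 × 1/2 = 1.6261 mol.
Mass of O2 = 1.6261 mol × 32.00 g/mol = 52.034 g.

52.03 g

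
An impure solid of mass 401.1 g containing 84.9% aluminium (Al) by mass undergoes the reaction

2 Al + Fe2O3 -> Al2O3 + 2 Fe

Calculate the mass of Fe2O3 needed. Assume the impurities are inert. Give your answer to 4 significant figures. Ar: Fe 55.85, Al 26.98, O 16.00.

Mass of pure Al = 401.1 g × 0.849 = 340.53 g.
M(Al) = 26.98 g/mol.
M(Fe2O3) = 2(55.85) + 3(16.00) = 159.70 g/mol.
n(Al) = 340.53 g / 26.98 g/mol = 12.622 mol.
From the equation the Al:Fe2O3 mole ratio is 2:1, so n(Fe2O3) = 12.622 × 1/2 = 6.3109 mol.
Mass of Fe2O3 = 6.3109 mol × 159.70 g/mol = 1007.8 g.

1008 g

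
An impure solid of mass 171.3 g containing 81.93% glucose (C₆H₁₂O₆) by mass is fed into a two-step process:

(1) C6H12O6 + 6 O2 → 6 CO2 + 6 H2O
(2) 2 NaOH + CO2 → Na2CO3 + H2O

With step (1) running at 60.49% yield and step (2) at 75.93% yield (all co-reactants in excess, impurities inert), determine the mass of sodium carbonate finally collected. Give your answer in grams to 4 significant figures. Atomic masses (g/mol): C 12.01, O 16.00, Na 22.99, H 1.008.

Pure C6H12O6 = 171.3 × 0.8193 = 140.35 g.
M(C6H12O6) = 6(12.01) + 12(1.008) + 6(16.00) = 180.156 g/mol.
M(Na2CO3) = 2(22.99) + 12.01 + 3(16.00) = 105.99 g/mol.
n(C6H12O6) = 140.35 / 180.156 = 0.77903 mol.
Step 1 (C6H12O6:CO2 = 1:6): theoretical n(CO2) = 4.6742 mol; at 60.49% yield, n(CO2) = 2.8274 mol.
Step 2 (CO2:Na2CO3 = 1:1): theoretical n(Na2CO3) = 2.8274 mol, so theoretical mass = 2.8274 × 105.99 = 299.68 g.
At 75.93% yield, actual mass of Na2CO3 = 299.68 × 0.7593 = 227.54 g.

227.5 g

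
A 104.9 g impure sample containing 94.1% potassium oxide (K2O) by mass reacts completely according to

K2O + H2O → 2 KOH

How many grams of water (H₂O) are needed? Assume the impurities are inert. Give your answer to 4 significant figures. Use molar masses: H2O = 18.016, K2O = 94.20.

Mass of pure K2O = 104.9 g × 0.941 = 98.711 g.
n(K2O) = 98.711 g / 94.20 g/mol = 1.0479 mol.
From the equation the K2O:H2O mole ratio is 1:1, so n(H2O) = 1.0479 × 1/1 = 1.0479 mol.
Mass of H2O = 1.0479 mol × 18.016 g/mol = 18.879 g.

18.88 g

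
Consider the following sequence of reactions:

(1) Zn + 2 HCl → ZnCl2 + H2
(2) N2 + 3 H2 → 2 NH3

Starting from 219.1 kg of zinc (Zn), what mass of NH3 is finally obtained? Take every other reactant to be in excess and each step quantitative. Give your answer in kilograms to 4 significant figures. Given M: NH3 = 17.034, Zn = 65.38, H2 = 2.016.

38.06 kg

219.1 kg = 219100 g.
n(Zn) = 219100 / 65.38 = 3351.2 mol.
Step 1 gives a 1:1 ratio of Zn to H2, so n(H2) = 3351.2 mol.
In step 2 the H2:NH3 ratio is 3:2, so n(NH3) = 2234.1 mol.
Mass of NH3 = 2234.1 × 17.034 = 38056 g = 38.06 kg.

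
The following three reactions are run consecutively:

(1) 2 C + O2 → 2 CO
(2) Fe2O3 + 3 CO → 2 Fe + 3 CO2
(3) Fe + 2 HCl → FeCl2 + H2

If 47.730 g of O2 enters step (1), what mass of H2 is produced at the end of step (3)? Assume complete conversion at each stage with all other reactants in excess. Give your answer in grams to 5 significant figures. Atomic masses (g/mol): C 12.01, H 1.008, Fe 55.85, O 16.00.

4.0093 g

M(O2) = 2(16.00) = 32.00 g/mol.
M(H2) = 2(1.008) = 2.016 g/mol.
n(O2) = 47.730 / 32.00 = 1.49156 mol.
Reaction (1): O2→CO ratio 1:2 ⇒ n(CO) = 2.98312 mol.
Reaction (2): CO→Fe ratio 3:2 ⇒ n(Fe) = 1.98875 mol.
Reaction (3): Fe→H2 ratio 1:1 ⇒ n(H2) = 1.98875 mol.
Mass of H2 = 1.98875 × 2.016 = 4.00932 g.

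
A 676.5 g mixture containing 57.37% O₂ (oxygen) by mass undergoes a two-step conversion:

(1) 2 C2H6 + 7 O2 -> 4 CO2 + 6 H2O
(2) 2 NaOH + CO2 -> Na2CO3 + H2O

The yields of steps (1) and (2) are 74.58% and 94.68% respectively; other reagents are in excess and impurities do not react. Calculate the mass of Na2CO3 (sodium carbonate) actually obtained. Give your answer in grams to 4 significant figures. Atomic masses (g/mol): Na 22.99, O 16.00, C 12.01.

518.7 g

Pure O2 = 676.5 × 0.5737 = 388.11 g.
M(O2) = 2(16.00) = 32.00 g/mol.
M(Na2CO3) = 2(22.99) + 12.01 + 3(16.00) = 105.99 g/mol.
n(O2) = 388.11 / 32.00 = 12.128 mol.
Step 1 (O2:CO2 = 7:4): theoretical n(CO2) = 6.9305 mol; at 74.58% yield, n(CO2) = 5.1688 mol.
Step 2 (CO2:Na2CO3 = 1:1): theoretical n(Na2CO3) = 5.1688 mol, so theoretical mass = 5.1688 × 105.99 = 547.84 g.
At 94.68% yield, actual mass of Na2CO3 = 547.84 × 0.9468 = 518.69 g.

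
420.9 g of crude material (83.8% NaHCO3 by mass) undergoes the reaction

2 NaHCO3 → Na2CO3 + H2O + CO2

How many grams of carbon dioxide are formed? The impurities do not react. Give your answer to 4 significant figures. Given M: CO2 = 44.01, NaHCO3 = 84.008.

Mass of pure NaHCO3 = 420.9 g × 0.838 = 352.71 g.
n(NaHCO3) = 352.71 g / 84.008 g/mol = 4.1986 mol.
From the equation the NaHCO3:CO2 mole ratio is 2:1, so n(CO2) = 4.1986 × 1/2 = 2.0993 mol.
Mass of CO2 = 2.0993 mol × 44.01 g/mol = 92.390 g.

92.39 g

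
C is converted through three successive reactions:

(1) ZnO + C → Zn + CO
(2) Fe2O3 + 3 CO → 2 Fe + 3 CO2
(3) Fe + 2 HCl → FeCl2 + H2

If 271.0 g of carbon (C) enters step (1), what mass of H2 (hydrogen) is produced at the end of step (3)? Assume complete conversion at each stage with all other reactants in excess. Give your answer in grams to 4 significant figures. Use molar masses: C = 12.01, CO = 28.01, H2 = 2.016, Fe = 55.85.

n(C) = 271.0 / 12.01 = 22.565 mol.
Reaction (1): C→CO ratio 1:1 ⇒ n(CO) = 22.565 mol.
Reaction (2): CO→Fe ratio 3:2 ⇒ n(Fe) = 15.043 mol.
Reaction (3): Fe→H2 ratio 1:1 ⇒ n(H2) = 15.043 mol.
Mass of H2 = 15.043 × 2.016 = 30.327 g.

30.33 g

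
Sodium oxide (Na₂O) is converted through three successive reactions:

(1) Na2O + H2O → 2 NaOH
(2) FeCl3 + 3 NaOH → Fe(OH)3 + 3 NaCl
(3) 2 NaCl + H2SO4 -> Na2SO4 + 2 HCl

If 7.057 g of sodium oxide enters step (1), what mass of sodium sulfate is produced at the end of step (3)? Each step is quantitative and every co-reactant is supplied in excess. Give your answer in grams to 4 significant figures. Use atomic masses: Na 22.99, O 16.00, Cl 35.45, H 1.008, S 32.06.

16.17 g

M(Na2O) = 2(22.99) + 16.00 = 61.98 g/mol.
M(Na2SO4) = 2(22.99) + 32.06 + 4(16.00) = 142.04 g/mol.
n(Na2O) = 7.057 / 61.98 = 0.11386 mol.
Reaction (1): Na2O→NaOH ratio 1:2 ⇒ n(NaOH) = 0.22772 mol.
Reaction (2): NaOH→NaCl ratio 3:3 ⇒ n(NaCl) = 0.22772 mol.
Reaction (3): NaCl→Na2SO4 ratio 2:1 ⇒ n(Na2SO4) = 0.11386 mol.
Mass of Na2SO4 = 0.11386 × 142.04 = 16.173 g.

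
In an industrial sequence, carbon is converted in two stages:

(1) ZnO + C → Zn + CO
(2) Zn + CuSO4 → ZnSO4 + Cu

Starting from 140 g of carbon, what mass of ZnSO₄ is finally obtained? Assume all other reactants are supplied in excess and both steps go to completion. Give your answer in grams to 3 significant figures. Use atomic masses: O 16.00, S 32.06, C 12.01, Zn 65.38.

1880 g

M(C) = 12.01 g/mol.
M(ZnSO4) = 65.38 + 32.06 + 4(16.00) = 161.44 g/mol.
n(C) = 140.0 / 12.01 = 11.66 mol.
Step 1 gives a 1:1 ratio of C to Zn, so n(Zn) = 11.66 mol.
In step 2 the Zn:ZnSO4 ratio is 1:1, so n(ZnSO4) = 11.66 mol.
Mass of ZnSO4 = 11.66 × 161.44 = 1882 g.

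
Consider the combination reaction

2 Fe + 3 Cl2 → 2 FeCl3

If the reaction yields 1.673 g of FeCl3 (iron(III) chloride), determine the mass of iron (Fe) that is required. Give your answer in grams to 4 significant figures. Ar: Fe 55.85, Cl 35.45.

M(FeCl3) = 55.85 + 3(35.45) = 162.20 g/mol.
M(Fe) = 55.85 g/mol.
n(FeCl3) = 1.6730 g / 162.20 g/mol = 0.010314 mol.
From the equation the FeCl3:Fe mole ratio is 2:2, so n(Fe) = 0.010314 × 2/2 = 0.010314 mol.
Mass of Fe = 0.010314 mol × 55.85 g/mol = 0.57606 g.

0.5761 g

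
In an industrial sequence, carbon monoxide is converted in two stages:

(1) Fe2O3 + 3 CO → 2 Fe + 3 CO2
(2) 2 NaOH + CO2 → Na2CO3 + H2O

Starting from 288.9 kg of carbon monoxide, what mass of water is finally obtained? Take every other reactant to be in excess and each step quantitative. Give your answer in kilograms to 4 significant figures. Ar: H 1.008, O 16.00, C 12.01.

185.8 kg

M(CO) = 12.01 + 16.00 = 28.01 g/mol.
M(H2O) = 2(1.008) + 16.00 = 18.016 g/mol.
288.9 kg = 288900 g.
n(CO) = 288900 / 28.01 = 10314 mol.
Step 1 gives a 3:3 ratio of CO to CO2, so n(CO2) = 10314 mol.
In step 2 the CO2:H2O ratio is 1:1, so n(H2O) = 10314 mol.
Mass of H2O = 10314 × 18.016 = 185820 g = 185.8 kg.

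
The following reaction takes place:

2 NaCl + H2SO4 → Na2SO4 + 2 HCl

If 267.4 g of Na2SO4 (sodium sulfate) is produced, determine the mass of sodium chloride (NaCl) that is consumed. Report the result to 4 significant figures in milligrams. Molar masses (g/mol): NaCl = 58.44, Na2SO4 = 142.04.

220000 mg

n(Na2SO4) = 267.40 g / 142.04 g/mol = 1.8826 mol.
From the equation the Na2SO4:NaCl mole ratio is 1:2, so n(NaCl) = 1.8826 × 2/1 = 3.7651 mol.
Mass of NaCl = 3.7651 mol × 58.44 g/mol = 220.03 g.
Converting to mg: 220.03 g = 220000 mg.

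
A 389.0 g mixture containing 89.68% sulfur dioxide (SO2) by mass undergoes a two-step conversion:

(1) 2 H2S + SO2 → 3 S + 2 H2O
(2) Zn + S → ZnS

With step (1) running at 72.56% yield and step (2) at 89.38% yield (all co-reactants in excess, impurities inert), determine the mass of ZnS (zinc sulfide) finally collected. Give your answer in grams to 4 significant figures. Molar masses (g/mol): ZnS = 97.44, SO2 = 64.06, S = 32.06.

1032 g

Pure SO2 = 389.0 × 0.8968 = 348.86 g.
n(SO2) = 348.86 / 64.06 = 5.4458 mol.
Step 1 (SO2:S = 1:3): theoretical n(S) = 16.337 mol; at 72.56% yield, n(S) = 11.854 mol.
Step 2 (S:ZnS = 1:1): theoretical n(ZnS) = 11.854 mol, so theoretical mass = 11.854 × 97.44 = 1155.1 g.
At 89.38% yield, actual mass of ZnS = 1155.1 × 0.8938 = 1032.4 g.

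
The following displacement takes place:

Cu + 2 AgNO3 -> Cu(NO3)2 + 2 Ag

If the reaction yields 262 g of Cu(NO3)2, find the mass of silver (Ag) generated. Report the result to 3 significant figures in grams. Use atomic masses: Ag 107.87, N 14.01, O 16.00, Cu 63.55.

M(Cu(NO3)2) = 63.55 + 2(14.01) + 6(16.00) = 187.57 g/mol.
M(Ag) = 107.87 g/mol.
n(Cu(NO3)2) = 262.0 g / 187.57 g/mol = 1.397 mol.
From the equation the Cu(NO3)2:Ag mole ratio is 1:2, so n(Ag) = 1.397 × 2/1 = 2.794 mol.
Mass of Ag = 2.794 mol × 107.87 g/mol = 301.3 g.

301 g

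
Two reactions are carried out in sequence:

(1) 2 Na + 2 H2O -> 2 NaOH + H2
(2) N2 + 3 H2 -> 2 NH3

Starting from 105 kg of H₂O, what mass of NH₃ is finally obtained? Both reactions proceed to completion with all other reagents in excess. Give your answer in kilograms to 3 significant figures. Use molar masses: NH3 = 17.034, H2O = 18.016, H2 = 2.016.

105 kg = 105000 g.
n(H2O) = 105000 / 18.016 = 5828 mol.
Step 1 gives a 2:1 ratio of H2O to H2, so n(H2) = 2914 mol.
In step 2 the H2:NH3 ratio is 3:2, so n(NH3) = 1943 mol.
Mass of NH3 = 1943 × 17.034 = 33090 g = 33.1 kg.

33.1 kg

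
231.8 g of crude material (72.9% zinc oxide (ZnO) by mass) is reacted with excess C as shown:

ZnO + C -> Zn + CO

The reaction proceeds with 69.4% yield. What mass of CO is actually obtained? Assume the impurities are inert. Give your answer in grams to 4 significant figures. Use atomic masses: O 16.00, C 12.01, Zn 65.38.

Pure ZnO available = 231.8 g × 0.729 = 168.98 g.
M(ZnO) = 65.38 + 16.00 = 81.38 g/mol.
M(CO) = 12.01 + 16.00 = 28.01 g/mol.
n(ZnO) = 168.98 g / 81.38 g/mol = 2.0765 mol.
From the equation the ZnO:CO mole ratio is 1:1, so n(CO) = 2.0765 × 1/1 = 2.0765 mol.
Mass of CO = 2.0765 mol × 28.01 g/mol = 58.162 g.
Actual mass collected = 58.162 g × 0.694 = 40.364 g.

40.36 g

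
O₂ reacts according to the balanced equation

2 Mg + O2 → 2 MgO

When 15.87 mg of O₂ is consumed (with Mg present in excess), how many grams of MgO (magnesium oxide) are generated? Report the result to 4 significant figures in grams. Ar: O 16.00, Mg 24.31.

0.03998 g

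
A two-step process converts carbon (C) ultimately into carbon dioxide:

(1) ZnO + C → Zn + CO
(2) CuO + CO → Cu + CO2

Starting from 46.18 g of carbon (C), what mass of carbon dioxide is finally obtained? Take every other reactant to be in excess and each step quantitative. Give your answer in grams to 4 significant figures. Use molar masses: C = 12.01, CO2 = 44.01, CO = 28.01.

169.2 g

n(C) = 46.180 / 12.01 = 3.8451 mol.
Step 1 gives a 1:1 ratio of C to CO, so n(CO) = 3.8451 mol.
In step 2 the CO:CO2 ratio is 1:1, so n(CO2) = 3.8451 mol.
Mass of CO2 = 3.8451 × 44.01 = 169.22 g.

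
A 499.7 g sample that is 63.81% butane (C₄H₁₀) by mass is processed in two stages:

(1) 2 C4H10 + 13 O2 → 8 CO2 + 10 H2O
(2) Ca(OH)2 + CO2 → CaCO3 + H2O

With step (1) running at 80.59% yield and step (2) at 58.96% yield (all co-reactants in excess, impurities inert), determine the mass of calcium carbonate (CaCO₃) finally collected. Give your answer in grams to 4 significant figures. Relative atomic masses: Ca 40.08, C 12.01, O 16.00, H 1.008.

1044 g

Pure C4H10 = 499.7 × 0.6381 = 318.86 g.
M(C4H10) = 4(12.01) + 10(1.008) = 58.12 g/mol.
M(CaCO3) = 40.08 + 12.01 + 3(16.00) = 100.09 g/mol.
n(C4H10) = 318.86 / 58.12 = 5.4862 mol.
Step 1 (C4H10:CO2 = 2:8): theoretical n(CO2) = 21.945 mol; at 80.59% yield, n(CO2) = 17.685 mol.
Step 2 (CO2:CaCO3 = 1:1): theoretical n(CaCO3) = 17.685 mol, so theoretical mass = 17.685 × 100.09 = 1770.1 g.
At 58.96% yield, actual mass of CaCO3 = 1770.1 × 0.5896 = 1043.7 g.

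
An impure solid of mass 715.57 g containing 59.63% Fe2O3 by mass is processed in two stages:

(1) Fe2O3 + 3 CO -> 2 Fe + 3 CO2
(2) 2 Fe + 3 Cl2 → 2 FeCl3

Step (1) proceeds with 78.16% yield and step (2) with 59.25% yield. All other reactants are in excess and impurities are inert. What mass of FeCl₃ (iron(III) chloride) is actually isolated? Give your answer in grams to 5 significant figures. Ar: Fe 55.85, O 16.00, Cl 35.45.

401.39 g

Pure Fe2O3 = 715.57 × 0.5963 = 426.694 g.
M(Fe2O3) = 2(55.85) + 3(16.00) = 159.70 g/mol.
M(FeCl3) = 55.85 + 3(35.45) = 162.20 g/mol.
n(Fe2O3) = 426.694 / 159.70 = 2.67185 mol.
Step 1 (Fe2O3:Fe = 1:2): theoretical n(Fe) = 5.34370 mol; at 78.16% yield, n(Fe) = 4.17664 mol.
Step 2 (Fe:FeCl3 = 2:2): theoretical n(FeCl3) = 4.17664 mol, so theoretical mass = 4.17664 × 162.20 = 677.450 g.
At 59.25% yield, actual mass of FeCl3 = 677.450 × 0.5925 = 401.389 g.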